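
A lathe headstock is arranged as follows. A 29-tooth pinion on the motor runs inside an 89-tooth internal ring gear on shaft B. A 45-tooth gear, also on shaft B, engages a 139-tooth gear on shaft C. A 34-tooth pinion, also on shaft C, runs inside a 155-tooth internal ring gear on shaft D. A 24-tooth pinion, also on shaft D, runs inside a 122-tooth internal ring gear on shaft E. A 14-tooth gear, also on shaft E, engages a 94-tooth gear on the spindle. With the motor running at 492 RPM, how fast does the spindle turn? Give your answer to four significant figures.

0.3336 RPM

the motor → shaft B (internal gear, 89/29): 492 ÷ 3.069 = 160.31 RPM
shaft B → shaft C (gear mesh, 139/45): 160.31 ÷ 3.0889 = 51.9 RPM
shaft C → shaft D (internal gear, 155/34): 51.9 ÷ 4.5588 = 11.385 RPM
shaft D → shaft E (internal gear, 122/24): 11.385 ÷ 5.0833 = 2.2396 RPM
shaft E → the spindle (gear mesh, 94/14): 2.2396 ÷ 6.7143 = 0.33356 RPM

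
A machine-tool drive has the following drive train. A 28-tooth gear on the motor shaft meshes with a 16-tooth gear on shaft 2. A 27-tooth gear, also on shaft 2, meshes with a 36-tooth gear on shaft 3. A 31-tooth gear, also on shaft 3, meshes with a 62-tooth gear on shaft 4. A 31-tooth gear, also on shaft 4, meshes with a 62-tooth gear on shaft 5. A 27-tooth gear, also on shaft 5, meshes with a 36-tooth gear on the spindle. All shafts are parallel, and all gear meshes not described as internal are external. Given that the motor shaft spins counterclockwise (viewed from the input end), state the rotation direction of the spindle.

clockwise

the motor shaft → shaft 2: external mesh, 1 reversal → CW.
shaft 2 → shaft 3: external mesh, 1 reversal → CCW.
shaft 3 → shaft 4: external mesh, 1 reversal → CW.
shaft 4 → shaft 5: external mesh, 1 reversal → CCW.
shaft 5 → the spindle: external mesh, 1 reversal → CW.
5 reversals in total — an odd number — so the spindle turns opposite to the motor shaft.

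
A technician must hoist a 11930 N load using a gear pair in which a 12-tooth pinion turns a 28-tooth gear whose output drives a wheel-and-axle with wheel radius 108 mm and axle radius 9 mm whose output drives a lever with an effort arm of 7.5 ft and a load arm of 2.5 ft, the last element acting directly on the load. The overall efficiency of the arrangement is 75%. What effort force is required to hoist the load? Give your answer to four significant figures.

189.4 N

Gear pair MA = 28/12 = 2.3333.
Wheel-and-axle MA = R/r = 108/9 = 12.
Lever MA = effort arm / load arm = 7.5/2.5 = 3.
Combined ideal MA = 2.3333 × 12 × 3 = 84.
Actual MA = 84 × 0.75 = 63.
Effort = load / actual MA = 11930 / 63 = 189.37 N.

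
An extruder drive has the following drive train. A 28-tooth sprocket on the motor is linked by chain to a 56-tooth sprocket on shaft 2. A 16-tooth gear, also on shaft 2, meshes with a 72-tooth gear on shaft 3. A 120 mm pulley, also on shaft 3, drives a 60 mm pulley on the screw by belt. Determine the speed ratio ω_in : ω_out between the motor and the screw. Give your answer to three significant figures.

4.50

Each stage contributes driven/driver: chain 56/28 = 2, gear mesh 72/16 = 4.5, belt 60/120 = 0.5.
Overall: 2 × 4.5 × 0.5 = 4.5.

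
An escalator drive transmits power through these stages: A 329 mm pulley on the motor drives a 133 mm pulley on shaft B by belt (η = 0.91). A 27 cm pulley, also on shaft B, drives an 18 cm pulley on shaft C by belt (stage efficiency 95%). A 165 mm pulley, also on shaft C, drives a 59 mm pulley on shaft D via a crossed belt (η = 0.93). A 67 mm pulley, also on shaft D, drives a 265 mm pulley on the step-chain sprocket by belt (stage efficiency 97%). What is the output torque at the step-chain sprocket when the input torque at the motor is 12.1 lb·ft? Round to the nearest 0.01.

Belt: ratio = 133/329 = 0.40426; torque at shaft B = 12.1 × 0.40426 × 0.91 = 4.4513 lb·ft.
Belt: ratio = 18/27 = 0.66667; torque at shaft C = 4.4513 × 0.66667 × 0.95 = 2.8191 lb·ft.
Belt: ratio = 59/165 = 0.35758; torque at shaft D = 2.8191 × 0.35758 × 0.93 = 0.93749 lb·ft.
Belt: ratio = 265/67 = 3.9552; torque at the step-chain sprocket = 0.93749 × 3.9552 × 0.97 = 3.5967 lb·ft.

3.60 lb·ft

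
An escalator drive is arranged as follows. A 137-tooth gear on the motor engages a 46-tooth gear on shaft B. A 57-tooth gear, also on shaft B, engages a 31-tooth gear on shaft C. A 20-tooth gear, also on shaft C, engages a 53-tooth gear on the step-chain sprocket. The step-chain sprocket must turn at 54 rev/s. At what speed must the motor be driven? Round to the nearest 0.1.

26.1 rev/s

Overall ratio R = 0.33577 × 0.54386 × 2.65 = 0.48392.
Required input speed = output speed × R = 54 × 0.48392 = 26.131 rev/s.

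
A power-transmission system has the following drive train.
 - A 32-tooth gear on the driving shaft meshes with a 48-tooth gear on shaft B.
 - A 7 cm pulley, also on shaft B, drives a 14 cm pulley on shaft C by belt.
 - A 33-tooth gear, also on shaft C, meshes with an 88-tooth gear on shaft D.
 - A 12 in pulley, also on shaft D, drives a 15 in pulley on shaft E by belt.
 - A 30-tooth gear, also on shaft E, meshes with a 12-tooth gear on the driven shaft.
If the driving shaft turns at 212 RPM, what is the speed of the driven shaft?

Gear mesh: ratio = 48/32 = 1.5, so shaft B turns at 212 / 1.5 = 141.33 RPM.
Belt: ratio = 14/7 = 2, so shaft C turns at 141.33 / 2 = 70.667 RPM.
Gear mesh: ratio = 88/33 = 2.6667, so shaft D turns at 70.667 / 2.6667 = 26.5 RPM.
Belt: ratio = 15/12 = 1.25, so shaft E turns at 26.5 / 1.25 = 21.2 RPM.
Gear mesh: ratio = 12/30 = 0.4, so the driven shaft turns at 21.2 / 0.4 = 53 RPM.

53 RPM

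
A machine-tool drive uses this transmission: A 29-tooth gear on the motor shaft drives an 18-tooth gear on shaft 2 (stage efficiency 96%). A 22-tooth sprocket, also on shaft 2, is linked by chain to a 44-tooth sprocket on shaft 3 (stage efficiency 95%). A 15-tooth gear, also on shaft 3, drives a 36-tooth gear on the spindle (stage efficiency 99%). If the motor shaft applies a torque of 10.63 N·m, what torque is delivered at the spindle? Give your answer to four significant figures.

After the gear mesh (18/29): 10.63 × 0.62069 × 0.96 = 6.334 N·m
After the chain (44/22): 6.334 × 2 × 0.95 = 12.035 N·m
After the gear mesh (36/15): 12.035 × 2.4 × 0.99 = 28.594 N·m

28.59 N·m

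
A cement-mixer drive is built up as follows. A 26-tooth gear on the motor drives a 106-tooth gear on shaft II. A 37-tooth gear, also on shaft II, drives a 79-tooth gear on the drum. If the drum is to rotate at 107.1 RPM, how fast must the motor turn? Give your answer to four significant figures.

Overall ratio R = 4.0769 × 2.1351 = 8.7048.
Required input speed = output speed × R = 107.1 × 8.7048 = 932.28 RPM.

932.3 RPM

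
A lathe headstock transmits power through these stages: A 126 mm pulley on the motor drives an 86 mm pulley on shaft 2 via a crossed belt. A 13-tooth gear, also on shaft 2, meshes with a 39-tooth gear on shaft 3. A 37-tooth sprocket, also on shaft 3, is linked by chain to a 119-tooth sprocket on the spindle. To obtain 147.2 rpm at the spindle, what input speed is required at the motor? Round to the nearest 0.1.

969.4 rpm

Overall ratio R = 0.68254 × 3 × 3.2162 = 6.5856.
Required input speed = output speed × R = 147.2 × 6.5856 = 969.4 rpm.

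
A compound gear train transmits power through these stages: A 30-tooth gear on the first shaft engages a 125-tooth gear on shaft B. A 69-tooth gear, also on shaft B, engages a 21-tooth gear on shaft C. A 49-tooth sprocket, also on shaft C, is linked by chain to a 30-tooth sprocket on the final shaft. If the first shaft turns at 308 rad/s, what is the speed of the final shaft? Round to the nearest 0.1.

396.7 rad/s

Gear mesh: ratio = 125/30 = 4.1667, so shaft B turns at 308 / 4.1667 = 73.92 rad/s.
Gear mesh: ratio = 21/69 = 0.30435, so shaft C turns at 73.92 / 0.30435 = 242.88 rad/s.
Chain: ratio = 30/49 = 0.61224, so the final shaft turns at 242.88 / 0.61224 = 396.7 rad/s.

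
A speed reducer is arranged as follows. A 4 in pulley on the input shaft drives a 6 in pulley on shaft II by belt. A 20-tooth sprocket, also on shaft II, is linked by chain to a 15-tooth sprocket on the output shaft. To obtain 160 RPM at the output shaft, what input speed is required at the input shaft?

180 RPM

Overall ratio R = 1.5 × 0.75 = 1.125.
Required input speed = output speed × R = 160 × 1.125 = 180 RPM.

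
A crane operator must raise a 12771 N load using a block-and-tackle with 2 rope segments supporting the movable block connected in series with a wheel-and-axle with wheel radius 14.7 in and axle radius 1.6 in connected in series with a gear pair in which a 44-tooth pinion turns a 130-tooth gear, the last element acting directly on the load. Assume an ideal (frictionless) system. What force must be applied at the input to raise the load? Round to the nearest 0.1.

235.2 N

Block-and-tackle MA = number of supporting rope parts = 2.
Wheel-and-axle MA = R/r = 14.7/1.6 = 9.1875.
Gear pair MA = 130/44 = 2.9545.
Combined ideal MA = 2 × 9.1875 × 2.9545 = 54.29.
Effort = load / MA = 12771 / 54.29 = 235.24 N.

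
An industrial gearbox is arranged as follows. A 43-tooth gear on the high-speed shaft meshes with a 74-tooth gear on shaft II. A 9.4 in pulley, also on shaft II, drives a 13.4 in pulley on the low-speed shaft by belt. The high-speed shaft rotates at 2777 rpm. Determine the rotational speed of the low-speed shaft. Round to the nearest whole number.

1132 rpm

Gear mesh: ratio = 74/43 = 1.7209, so shaft II turns at 2777 / 1.7209 = 1613.7 rpm.
Belt: ratio = 13.4/9.4 = 1.4255, so the low-speed shaft turns at 1613.7 / 1.4255 = 1132 rpm.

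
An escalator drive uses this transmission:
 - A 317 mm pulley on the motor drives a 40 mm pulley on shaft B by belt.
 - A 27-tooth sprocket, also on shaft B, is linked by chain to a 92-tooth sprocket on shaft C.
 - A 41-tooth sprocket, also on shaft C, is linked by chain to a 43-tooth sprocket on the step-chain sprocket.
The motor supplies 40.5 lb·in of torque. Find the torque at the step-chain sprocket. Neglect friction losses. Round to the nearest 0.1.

18.3 lb·in

After the belt (40/317): 40.5 × 0.12618 = 5.1104 lb·in
After the chain (92/27): 5.1104 × 3.4074 = 17.413 lb·in
After the chain (43/41): 17.413 × 1.0488 = 18.263 lb·in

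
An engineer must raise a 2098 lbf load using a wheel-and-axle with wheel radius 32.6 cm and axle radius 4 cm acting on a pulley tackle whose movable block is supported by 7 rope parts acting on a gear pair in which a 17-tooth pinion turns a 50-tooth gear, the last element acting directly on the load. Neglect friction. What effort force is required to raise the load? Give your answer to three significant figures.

Wheel-and-axle MA = R/r = 32.6/4 = 8.15.
Block-and-tackle MA = number of supporting rope parts = 7.
Gear pair MA = 50/17 = 2.9412.
Combined ideal MA = 8.15 × 7 × 2.9412 = 167.79.
Effort = load / MA = 2098 / 167.79 = 12.503 lbf.

12.5 lbf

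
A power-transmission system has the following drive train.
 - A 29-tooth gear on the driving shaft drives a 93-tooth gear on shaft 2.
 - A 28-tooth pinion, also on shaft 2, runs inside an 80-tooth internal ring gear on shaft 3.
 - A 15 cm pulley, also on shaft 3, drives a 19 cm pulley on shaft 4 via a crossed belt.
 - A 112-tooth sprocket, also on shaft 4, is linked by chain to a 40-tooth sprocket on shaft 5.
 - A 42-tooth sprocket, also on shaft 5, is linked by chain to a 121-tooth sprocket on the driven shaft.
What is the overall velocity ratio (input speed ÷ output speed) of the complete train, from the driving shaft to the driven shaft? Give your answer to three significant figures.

11.9

Each stage contributes driven/driver: gear mesh 93/29 = 3.2069, internal gear 80/28 = 2.8571, belt 19/15 = 1.2667, chain 40/112 = 0.35714, chain 121/42 = 2.881.
Overall: 3.2069 × 2.8571 × 1.2667 × 0.35714 × 2.881 = 11.941.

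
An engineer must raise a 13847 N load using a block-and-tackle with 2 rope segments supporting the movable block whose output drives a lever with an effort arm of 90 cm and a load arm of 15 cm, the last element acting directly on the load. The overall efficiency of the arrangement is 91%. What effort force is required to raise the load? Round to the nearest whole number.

Block-and-tackle MA = number of supporting rope parts = 2.
Lever MA = effort arm / load arm = 90/15 = 6.
Combined ideal MA = 2 × 6 = 12.
Actual MA = 12 × 0.91 = 10.92.
Effort = load / actual MA = 13847 / 10.92 = 1268 N.

1268 N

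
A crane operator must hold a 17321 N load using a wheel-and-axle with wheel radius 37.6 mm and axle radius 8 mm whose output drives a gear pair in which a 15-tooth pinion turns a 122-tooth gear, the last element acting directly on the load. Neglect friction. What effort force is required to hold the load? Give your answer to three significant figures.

453 N

Wheel-and-axle MA = R/r = 37.6/8 = 4.7.
Gear pair MA = 122/15 = 8.1333.
Combined ideal MA = 4.7 × 8.1333 = 38.227.
Effort = load / MA = 17321 / 38.227 = 453.11 N.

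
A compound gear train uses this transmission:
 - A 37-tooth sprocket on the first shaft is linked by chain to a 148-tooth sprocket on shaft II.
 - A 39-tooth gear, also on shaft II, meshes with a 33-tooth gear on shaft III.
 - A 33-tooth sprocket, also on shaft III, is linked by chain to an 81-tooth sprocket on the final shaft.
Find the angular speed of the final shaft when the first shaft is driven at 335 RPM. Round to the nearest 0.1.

Chain: ratio = 148/37 = 4, so shaft II turns at 335 / 4 = 83.75 RPM.
Gear mesh: ratio = 33/39 = 0.84615, so shaft III turns at 83.75 / 0.84615 = 98.977 RPM.
Chain: ratio = 81/33 = 2.4545, so the final shaft turns at 98.977 / 2.4545 = 40.324 RPM.

40.3 RPM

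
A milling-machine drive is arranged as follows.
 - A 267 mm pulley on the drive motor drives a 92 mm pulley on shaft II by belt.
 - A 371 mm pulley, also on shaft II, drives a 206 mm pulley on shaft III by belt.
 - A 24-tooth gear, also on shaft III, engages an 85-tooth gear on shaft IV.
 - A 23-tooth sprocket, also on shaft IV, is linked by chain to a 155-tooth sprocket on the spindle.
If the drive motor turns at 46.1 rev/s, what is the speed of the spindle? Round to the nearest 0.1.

the drive motor → shaft II (belt, 92/267): 46.1 ÷ 0.34457 = 133.79 rev/s
shaft II → shaft III (belt, 206/371): 133.79 ÷ 0.55526 = 240.95 rev/s
shaft III → shaft IV (gear mesh, 85/24): 240.95 ÷ 3.5417 = 68.034 rev/s
shaft IV → the spindle (chain, 155/23): 68.034 ÷ 6.7391 = 10.095 rev/s

10.1 rev/s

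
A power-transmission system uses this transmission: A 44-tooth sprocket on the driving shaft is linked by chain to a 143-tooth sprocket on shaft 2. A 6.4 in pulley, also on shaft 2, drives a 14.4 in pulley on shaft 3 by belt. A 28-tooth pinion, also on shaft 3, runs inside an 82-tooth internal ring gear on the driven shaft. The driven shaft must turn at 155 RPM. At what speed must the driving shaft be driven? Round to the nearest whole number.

Overall ratio R = 3.25 × 2.25 × 2.9286 = 21.415.
Required input speed = output speed × R = 155 × 21.415 = 3319.4 RPM.

3319 RPM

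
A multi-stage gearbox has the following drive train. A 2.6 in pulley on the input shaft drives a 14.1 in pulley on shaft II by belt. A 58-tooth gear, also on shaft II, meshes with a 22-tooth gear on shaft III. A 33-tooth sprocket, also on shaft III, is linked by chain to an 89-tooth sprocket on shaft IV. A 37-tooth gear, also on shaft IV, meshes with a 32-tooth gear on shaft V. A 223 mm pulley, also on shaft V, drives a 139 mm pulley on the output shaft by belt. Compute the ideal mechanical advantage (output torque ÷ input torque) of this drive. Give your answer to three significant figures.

2.99

Each stage contributes driven/driver: belt 14.1/2.6 = 5.4231, gear mesh 22/58 = 0.37931, chain 89/33 = 2.697, gear mesh 32/37 = 0.86486, belt 139/223 = 0.62332.
Overall: 5.4231 × 0.37931 × 2.697 × 0.86486 × 0.62332 = 2.9907.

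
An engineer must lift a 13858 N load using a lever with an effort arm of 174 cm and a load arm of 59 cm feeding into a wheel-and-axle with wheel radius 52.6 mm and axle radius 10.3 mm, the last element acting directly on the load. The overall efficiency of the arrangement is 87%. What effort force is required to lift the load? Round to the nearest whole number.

1058 N

Lever MA = effort arm / load arm = 174/59 = 2.9492.
Wheel-and-axle MA = R/r = 52.6/10.3 = 5.1068.
Combined ideal MA = 2.9492 × 5.1068 = 15.061.
Actual MA = 15.061 × 0.87 = 13.103.
Effort = load / actual MA = 13858 / 13.103 = 1057.6 N.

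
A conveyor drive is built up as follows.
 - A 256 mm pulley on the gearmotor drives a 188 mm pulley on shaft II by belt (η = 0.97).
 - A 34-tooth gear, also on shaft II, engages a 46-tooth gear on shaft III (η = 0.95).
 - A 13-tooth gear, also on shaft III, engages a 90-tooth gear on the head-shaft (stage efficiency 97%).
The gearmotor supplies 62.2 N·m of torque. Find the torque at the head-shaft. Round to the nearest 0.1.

382.4 N·m

belt 188/256 = 0.73438 → τ = 62.2·0.73438·0.97 = 44.308 N·m
gear mesh 46/34 = 1.3529 → τ = 44.308·1.3529·0.95 = 56.949 N·m
gear mesh 90/13 = 6.9231 → τ = 56.949·6.9231·0.97 = 382.43 N·m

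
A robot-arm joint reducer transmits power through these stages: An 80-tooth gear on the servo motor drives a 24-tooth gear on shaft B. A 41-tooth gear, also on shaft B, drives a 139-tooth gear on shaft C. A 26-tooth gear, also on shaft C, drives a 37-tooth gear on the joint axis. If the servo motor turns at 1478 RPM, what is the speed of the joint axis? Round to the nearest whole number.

1021 RPM

Gear mesh: ratio = 24/80 = 0.3, so shaft B turns at 1478 / 0.3 = 4926.7 RPM.
Gear mesh: ratio = 139/41 = 3.3902, so shaft C turns at 4926.7 / 3.3902 = 1453.2 RPM.
Gear mesh: ratio = 37/26 = 1.4231, so the joint axis turns at 1453.2 / 1.4231 = 1021.2 RPM.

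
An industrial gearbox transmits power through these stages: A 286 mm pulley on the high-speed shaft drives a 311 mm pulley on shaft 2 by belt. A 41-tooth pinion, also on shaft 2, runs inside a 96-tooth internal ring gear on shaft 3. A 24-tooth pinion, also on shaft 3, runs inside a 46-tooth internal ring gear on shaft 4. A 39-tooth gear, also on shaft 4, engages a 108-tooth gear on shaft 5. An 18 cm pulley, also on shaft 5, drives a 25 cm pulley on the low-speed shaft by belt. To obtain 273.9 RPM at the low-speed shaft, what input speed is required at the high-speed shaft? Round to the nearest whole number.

Overall ratio R = 1.0874 × 2.3415 × 1.9167 × 2.7692 × 1.3889 = 18.77.
Required input speed = output speed × R = 273.9 × 18.77 = 5141 RPM.

5141 RPM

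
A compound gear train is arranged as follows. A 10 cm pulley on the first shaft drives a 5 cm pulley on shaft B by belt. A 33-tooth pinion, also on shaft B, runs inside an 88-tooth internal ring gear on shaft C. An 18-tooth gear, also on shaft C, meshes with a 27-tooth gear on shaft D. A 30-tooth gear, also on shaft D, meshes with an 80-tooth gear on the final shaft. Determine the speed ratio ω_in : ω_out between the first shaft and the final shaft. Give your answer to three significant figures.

5.33

Each stage contributes driven/driver: belt 5/10 = 0.5, internal gear 88/33 = 2.6667, gear mesh 27/18 = 1.5, gear mesh 80/30 = 2.6667.
Overall: 0.5 × 2.6667 × 1.5 × 2.6667 = 5.3333.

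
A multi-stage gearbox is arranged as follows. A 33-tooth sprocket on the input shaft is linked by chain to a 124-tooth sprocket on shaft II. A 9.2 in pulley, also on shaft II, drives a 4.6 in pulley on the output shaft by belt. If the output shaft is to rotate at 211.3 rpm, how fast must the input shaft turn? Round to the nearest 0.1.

Overall ratio R = 3.7576 × 0.5 = 1.8788.
Required input speed = output speed × R = 211.3 × 1.8788 = 396.99 rpm.

397.0 rpm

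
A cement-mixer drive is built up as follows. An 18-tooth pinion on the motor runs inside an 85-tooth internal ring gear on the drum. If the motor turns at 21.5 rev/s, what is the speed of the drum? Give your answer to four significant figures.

4.553 rev/s

Internal gear: ratio = 85/18 = 4.7222, so the drum turns at 21.5 / 4.7222 = 4.5529 rev/s.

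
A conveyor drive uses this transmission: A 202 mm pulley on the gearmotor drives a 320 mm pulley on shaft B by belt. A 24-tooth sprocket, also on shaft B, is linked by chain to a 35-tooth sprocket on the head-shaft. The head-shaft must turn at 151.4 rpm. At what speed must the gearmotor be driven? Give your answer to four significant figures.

Overall ratio R = 1.5842 × 1.4583 = 2.3102.
Required input speed = output speed × R = 151.4 × 2.3102 = 349.77 rpm.

349.8 rpm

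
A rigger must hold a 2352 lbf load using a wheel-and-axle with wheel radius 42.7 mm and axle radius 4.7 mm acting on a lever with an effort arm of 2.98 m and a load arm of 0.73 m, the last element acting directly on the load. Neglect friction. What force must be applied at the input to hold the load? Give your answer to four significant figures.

Wheel-and-axle MA = R/r = 42.7/4.7 = 9.0851.
Lever MA = effort arm / load arm = 2.98/0.73 = 4.0822.
Combined ideal MA = 9.0851 × 4.0822 = 37.087.
Effort = load / MA = 2352 / 37.087 = 63.418 lbf.

63.42 lbf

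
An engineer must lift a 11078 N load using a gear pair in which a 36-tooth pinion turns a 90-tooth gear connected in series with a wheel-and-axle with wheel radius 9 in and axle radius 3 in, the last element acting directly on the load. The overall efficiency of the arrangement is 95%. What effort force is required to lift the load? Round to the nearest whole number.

Gear pair MA = 90/36 = 2.5.
Wheel-and-axle MA = R/r = 9/3 = 3.
Combined ideal MA = 2.5 × 3 = 7.5.
Actual MA = 7.5 × 0.95 = 7.125.
Effort = load / actual MA = 11078 / 7.125 = 1554.8 N.

1555 N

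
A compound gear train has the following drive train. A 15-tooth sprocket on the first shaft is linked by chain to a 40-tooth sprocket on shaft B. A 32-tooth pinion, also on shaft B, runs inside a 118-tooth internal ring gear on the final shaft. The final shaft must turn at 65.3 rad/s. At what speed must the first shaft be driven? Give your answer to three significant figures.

Overall ratio R = 2.6667 × 3.6875 = 9.8333.
Required input speed = output speed × R = 65.3 × 9.8333 = 642.12 rad/s.

642 rad/s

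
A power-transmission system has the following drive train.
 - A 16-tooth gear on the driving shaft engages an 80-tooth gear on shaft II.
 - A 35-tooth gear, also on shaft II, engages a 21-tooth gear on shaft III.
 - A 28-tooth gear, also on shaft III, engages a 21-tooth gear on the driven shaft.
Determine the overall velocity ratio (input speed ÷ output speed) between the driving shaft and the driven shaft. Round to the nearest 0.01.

Each stage contributes driven/driver: gear mesh 80/16 = 5, gear mesh 21/35 = 0.6, gear mesh 21/28 = 0.75.
Overall: 5 × 0.6 × 0.75 = 2.25.

2.25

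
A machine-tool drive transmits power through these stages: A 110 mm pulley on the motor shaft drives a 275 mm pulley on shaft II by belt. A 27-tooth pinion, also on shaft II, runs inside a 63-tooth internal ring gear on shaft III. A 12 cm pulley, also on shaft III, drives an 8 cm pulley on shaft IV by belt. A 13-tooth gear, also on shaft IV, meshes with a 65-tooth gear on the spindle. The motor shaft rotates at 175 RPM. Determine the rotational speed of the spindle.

9 RPM

Belt: ratio = 275/110 = 2.5, so shaft II turns at 175 / 2.5 = 70 RPM.
Internal gear: ratio = 63/27 = 2.3333, so shaft III turns at 70 / 2.3333 = 30 RPM.
Belt: ratio = 8/12 = 0.66667, so shaft IV turns at 30 / 0.66667 = 45 RPM.
Gear mesh: ratio = 65/13 = 5, so the spindle turns at 45 / 5 = 9 RPM.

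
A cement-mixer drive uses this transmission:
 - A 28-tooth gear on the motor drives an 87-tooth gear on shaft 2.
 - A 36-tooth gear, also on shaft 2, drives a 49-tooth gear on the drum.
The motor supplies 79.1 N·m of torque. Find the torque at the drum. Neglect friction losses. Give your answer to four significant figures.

334.5 N·m

Gear mesh: ratio = 87/28 = 3.1071; torque at shaft 2 = 79.1 × 3.1071 = 245.77 N·m.
Gear mesh: ratio = 49/36 = 1.3611; torque at the drum = 245.77 × 1.3611 = 334.53 N·m.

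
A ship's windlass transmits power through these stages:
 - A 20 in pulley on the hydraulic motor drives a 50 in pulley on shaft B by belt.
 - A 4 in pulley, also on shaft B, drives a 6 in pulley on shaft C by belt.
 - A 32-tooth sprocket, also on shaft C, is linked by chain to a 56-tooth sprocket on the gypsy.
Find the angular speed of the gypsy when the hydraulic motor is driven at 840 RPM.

belt 50/20 = 2.5 → 840/2.5 = 336 RPM
belt 6/4 = 1.5 → 336/1.5 = 224 RPM
chain 56/32 = 1.75 → 224/1.75 = 128 RPM

128 RPM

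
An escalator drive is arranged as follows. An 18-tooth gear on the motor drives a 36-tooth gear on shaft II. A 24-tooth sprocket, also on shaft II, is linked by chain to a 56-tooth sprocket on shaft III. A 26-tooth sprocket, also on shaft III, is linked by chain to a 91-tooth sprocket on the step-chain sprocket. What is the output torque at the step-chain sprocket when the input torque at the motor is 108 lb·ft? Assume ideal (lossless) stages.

gear mesh 36/18 = 2 → τ = 108·2 = 216 lb·ft
chain 56/24 = 2.3333 → τ = 216·2.3333 = 504 lb·ft
chain 91/26 = 3.5 → τ = 504·3.5 = 1764 lb·ft

1764 lb·ft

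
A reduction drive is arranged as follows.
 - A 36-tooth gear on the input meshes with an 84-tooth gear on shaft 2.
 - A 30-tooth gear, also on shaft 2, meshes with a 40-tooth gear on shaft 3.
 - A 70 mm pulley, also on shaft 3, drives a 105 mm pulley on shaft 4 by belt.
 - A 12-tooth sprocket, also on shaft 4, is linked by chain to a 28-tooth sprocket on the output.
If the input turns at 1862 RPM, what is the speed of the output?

171 RPM

Gear mesh: ratio = 84/36 = 2.3333, so shaft 2 turns at 1862 / 2.3333 = 798 RPM.
Gear mesh: ratio = 40/30 = 1.3333, so shaft 3 turns at 798 / 1.3333 = 598.5 RPM.
Belt: ratio = 105/70 = 1.5, so shaft 4 turns at 598.5 / 1.5 = 399 RPM.
Chain: ratio = 28/12 = 2.3333, so the output turns at 399 / 2.3333 = 171 RPM.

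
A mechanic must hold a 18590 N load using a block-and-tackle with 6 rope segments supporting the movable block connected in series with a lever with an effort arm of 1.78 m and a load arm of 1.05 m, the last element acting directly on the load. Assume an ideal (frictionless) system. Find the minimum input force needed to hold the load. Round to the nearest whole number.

1828 N

Block-and-tackle MA = number of supporting rope parts = 6.
Lever MA = effort arm / load arm = 1.78/1.05 = 1.6952.
Combined ideal MA = 6 × 1.6952 = 10.171.
Effort = load / MA = 18590 / 10.171 = 1827.7 N.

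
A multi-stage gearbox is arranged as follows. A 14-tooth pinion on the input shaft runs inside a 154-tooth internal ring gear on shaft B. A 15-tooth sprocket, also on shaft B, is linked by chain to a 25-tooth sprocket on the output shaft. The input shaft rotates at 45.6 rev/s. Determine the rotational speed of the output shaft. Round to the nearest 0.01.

internal gear 154/14 = 11 → 45.6/11 = 4.1455 rev/s
chain 25/15 = 1.6667 → 4.1455/1.6667 = 2.4873 rev/s

2.49 rev/s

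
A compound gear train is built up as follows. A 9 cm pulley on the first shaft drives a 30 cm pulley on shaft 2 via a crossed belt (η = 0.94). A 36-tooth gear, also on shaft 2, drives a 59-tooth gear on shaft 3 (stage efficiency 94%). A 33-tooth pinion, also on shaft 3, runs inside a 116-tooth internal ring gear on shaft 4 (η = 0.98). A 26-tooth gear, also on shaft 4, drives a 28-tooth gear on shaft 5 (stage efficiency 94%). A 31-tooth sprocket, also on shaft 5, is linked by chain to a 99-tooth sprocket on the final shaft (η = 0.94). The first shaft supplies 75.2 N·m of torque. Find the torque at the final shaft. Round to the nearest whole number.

3800 N·m

After the belt (30/9): 75.2 × 3.3333 × 0.94 = 235.63 N·m
After the gear mesh (59/36): 235.63 × 1.6389 × 0.94 = 363 N·m
After the internal gear (116/33): 363 × 3.5152 × 0.98 = 1250.5 N·m
After the gear mesh (28/26): 1250.5 × 1.0769 × 0.94 = 1265.9 N·m
After the chain (99/31): 1265.9 × 3.1935 × 0.94 = 3800 N·m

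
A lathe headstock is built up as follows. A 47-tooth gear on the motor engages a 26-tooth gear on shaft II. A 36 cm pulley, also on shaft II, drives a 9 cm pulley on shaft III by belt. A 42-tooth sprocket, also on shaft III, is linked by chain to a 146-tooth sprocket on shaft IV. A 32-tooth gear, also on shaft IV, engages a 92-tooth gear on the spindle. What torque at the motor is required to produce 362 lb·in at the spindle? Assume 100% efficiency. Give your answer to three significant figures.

Overall ratio R = 0.55319 × 0.25 × 3.4762 × 2.875 = 1.3822.
Input torque = output torque / R = 362 / 1.3822 = 261.91 lb·in.

262 lb·in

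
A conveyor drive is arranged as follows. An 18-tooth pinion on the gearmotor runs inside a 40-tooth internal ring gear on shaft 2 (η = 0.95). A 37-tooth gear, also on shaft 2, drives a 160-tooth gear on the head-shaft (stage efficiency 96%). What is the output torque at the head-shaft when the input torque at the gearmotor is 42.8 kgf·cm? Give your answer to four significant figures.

375.1 kgf·cm

Internal gear: ratio = 40/18 = 2.2222; torque at shaft 2 = 42.8 × 2.2222 × 0.95 = 90.356 kgf·cm.
Gear mesh: ratio = 160/37 = 4.3243; torque at the head-shaft = 90.356 × 4.3243 × 0.96 = 375.1 kgf·cm.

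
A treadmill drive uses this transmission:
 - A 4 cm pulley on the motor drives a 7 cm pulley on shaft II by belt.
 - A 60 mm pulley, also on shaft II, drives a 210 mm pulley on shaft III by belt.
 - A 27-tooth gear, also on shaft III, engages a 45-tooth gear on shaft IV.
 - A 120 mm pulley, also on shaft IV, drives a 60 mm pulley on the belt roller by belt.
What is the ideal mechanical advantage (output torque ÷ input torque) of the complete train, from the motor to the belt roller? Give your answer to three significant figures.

Each stage contributes driven/driver: belt 7/4 = 1.75, belt 210/60 = 3.5, gear mesh 45/27 = 1.6667, belt 60/120 = 0.5.
Overall: 1.75 × 3.5 × 1.6667 × 0.5 = 5.1042.

5.10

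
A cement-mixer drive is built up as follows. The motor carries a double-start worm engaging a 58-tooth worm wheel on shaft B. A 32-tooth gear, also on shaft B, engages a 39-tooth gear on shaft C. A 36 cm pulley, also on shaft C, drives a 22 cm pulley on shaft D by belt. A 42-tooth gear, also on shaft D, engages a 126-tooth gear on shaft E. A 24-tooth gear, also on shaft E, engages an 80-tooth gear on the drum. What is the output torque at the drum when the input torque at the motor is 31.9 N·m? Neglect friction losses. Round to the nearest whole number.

worm 58/2 = 29 → τ = 31.9·29 = 925.1 N·m
gear mesh 39/32 = 1.2188 → τ = 925.1·1.2188 = 1127.5 N·m
belt 22/36 = 0.61111 → τ = 1127.5·0.61111 = 689.01 N·m
gear mesh 126/42 = 3 → τ = 689.01·3 = 2067 N·m
gear mesh 80/24 = 3.3333 → τ = 2067·3.3333 = 6890.1 N·m

6890 N·m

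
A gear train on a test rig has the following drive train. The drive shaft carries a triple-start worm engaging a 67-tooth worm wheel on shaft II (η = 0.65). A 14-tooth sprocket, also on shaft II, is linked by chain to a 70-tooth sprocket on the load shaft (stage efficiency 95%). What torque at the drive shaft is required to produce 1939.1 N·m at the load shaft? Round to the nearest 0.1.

28.1 N·m

Overall ratio R = 22.333 × 5 = 111.67; overall efficiency η = 0.65 × 0.95 = 0.6175.
Input torque = output torque / (R × η) = 1939.1 / (111.67 × 0.6175) = 28.122 N·m.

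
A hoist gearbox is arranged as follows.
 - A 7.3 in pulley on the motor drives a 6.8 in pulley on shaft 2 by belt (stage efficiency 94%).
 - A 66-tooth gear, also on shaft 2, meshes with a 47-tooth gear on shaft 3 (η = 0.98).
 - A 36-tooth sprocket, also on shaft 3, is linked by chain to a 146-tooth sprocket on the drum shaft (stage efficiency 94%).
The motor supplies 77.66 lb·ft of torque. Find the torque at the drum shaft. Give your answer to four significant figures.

belt 6.8/7.3 = 0.93151 → τ = 77.66·0.93151·0.94 = 68 lb·ft
gear mesh 47/66 = 0.71212 → τ = 68·0.71212·0.98 = 47.456 lb·ft
chain 146/36 = 4.0556 → τ = 47.456·4.0556·0.94 = 180.91 lb·ft

180.9 lb·ft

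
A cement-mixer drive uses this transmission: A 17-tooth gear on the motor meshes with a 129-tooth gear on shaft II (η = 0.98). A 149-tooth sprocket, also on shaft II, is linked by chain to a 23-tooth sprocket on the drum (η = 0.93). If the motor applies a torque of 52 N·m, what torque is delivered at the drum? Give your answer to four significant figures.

55.51 N·m

After the gear mesh (129/17): 52 × 7.5882 × 0.98 = 386.7 N·m
After the chain (23/149): 386.7 × 0.15436 × 0.93 = 55.513 N·m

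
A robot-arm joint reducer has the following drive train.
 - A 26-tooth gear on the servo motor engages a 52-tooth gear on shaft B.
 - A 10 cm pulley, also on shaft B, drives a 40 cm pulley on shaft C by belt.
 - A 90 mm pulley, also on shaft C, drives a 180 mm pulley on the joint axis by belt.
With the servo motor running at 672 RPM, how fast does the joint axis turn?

the servo motor → shaft B (gear mesh, 52/26): 672 ÷ 2 = 336 RPM
shaft B → shaft C (belt, 40/10): 336 ÷ 4 = 84 RPM
shaft C → the joint axis (belt, 180/90): 84 ÷ 2 = 42 RPM

42 RPM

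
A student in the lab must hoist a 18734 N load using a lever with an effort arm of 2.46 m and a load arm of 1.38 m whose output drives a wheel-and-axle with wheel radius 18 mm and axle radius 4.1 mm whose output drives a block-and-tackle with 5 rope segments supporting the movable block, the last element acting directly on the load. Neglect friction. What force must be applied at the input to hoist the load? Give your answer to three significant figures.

479 N

Lever MA = effort arm / load arm = 2.46/1.38 = 1.7826.
Wheel-and-axle MA = R/r = 18/4.1 = 4.3902.
Block-and-tackle MA = number of supporting rope parts = 5.
Combined ideal MA = 1.7826 × 4.3902 × 5 = 39.13.
Effort = load / MA = 18734 / 39.13 = 478.76 N.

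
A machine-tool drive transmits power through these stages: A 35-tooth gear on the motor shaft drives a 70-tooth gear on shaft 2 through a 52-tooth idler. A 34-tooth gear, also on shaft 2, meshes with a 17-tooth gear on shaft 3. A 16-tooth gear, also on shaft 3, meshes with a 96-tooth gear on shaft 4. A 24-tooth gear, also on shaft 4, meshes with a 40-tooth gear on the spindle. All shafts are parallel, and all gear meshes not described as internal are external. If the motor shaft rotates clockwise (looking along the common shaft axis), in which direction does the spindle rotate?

anticlockwise

the motor shaft → shaft 2: driver → idler → driven is 2 external meshes, 2 reversals → CW.
shaft 2 → shaft 3: external mesh, 1 reversal → CCW.
shaft 3 → shaft 4: external mesh, 1 reversal → CW.
shaft 4 → the spindle: external mesh, 1 reversal → CCW.
5 reversals in total — an odd number — so the spindle turns opposite to the motor shaft.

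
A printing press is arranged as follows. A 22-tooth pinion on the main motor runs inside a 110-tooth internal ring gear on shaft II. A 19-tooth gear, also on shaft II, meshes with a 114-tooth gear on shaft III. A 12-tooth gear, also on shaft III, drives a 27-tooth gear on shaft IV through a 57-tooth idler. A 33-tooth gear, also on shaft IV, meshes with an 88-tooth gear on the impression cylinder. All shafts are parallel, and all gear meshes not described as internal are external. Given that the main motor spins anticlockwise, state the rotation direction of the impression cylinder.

the main motor → shaft II: internal mesh, same direction → CCW.
shaft II → shaft III: external mesh, 1 reversal → CW.
shaft III → shaft IV: driver → idler → driven is 2 external meshes, 2 reversals → CW.
shaft IV → the impression cylinder: external mesh, 1 reversal → CCW.
4 reversals in total — an even number — so the impression cylinder turns the same way as the main motor.

anticlockwise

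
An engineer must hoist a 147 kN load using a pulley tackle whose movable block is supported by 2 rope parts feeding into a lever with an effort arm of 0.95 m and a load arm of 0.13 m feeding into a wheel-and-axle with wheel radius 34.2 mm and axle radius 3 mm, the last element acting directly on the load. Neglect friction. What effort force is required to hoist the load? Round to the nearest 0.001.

Block-and-tackle MA = number of supporting rope parts = 2.
Lever MA = effort arm / load arm = 0.95/0.13 = 7.3077.
Wheel-and-axle MA = R/r = 34.2/3 = 11.4.
Combined ideal MA = 2 × 7.3077 × 11.4 = 166.62.
Effort = load / MA = 147 / 166.62 = 0.88227 kN.

0.882 kN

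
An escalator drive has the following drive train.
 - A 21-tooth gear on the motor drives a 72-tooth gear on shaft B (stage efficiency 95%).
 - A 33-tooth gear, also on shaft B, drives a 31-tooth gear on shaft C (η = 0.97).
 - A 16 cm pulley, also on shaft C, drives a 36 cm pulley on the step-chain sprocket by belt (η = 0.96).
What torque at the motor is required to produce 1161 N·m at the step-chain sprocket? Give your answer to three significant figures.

181 N·m

Overall ratio R = 3.4286 × 0.93939 × 2.25 = 7.2468; overall efficiency η = 0.95 × 0.97 × 0.96 = 0.8846.
Input torque = output torque / (R × η) = 1161 / (7.2468 × 0.8846) = 181.1 N·m.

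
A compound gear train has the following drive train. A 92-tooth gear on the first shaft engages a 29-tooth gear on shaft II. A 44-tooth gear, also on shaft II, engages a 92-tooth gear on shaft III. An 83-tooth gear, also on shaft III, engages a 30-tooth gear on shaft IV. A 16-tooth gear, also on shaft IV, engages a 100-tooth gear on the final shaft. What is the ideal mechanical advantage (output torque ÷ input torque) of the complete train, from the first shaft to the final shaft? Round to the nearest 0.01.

Each stage contributes driven/driver: gear mesh 29/92 = 0.31522, gear mesh 92/44 = 2.0909, gear mesh 30/83 = 0.36145, gear mesh 100/16 = 6.25.
Overall: 0.31522 × 2.0909 × 0.36145 × 6.25 = 1.4889.

1.49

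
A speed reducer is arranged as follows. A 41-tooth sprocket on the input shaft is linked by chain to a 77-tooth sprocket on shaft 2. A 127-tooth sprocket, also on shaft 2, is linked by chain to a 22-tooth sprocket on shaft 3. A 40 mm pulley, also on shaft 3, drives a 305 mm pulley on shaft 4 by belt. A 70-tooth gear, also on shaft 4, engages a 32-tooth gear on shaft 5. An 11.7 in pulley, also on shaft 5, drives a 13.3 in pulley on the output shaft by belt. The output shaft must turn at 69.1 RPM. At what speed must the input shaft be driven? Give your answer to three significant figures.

Overall ratio R = 1.878 × 0.17323 × 7.625 × 0.45714 × 1.1368 = 1.2891.
Required input speed = output speed × R = 69.1 × 1.2891 = 89.076 RPM.

89.1 RPM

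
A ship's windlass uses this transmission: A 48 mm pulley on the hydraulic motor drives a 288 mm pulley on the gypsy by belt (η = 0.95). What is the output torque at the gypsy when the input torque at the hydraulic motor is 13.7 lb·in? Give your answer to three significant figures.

78.1 lb·in

Belt: ratio = 288/48 = 6; torque at the gypsy = 13.7 × 6 × 0.95 = 78.09 lb·in.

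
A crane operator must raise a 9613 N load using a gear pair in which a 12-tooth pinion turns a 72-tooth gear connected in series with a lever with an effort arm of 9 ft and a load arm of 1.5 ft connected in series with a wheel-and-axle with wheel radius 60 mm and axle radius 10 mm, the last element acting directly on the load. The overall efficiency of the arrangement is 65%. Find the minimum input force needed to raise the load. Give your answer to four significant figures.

68.47 N

Gear pair MA = 72/12 = 6.
Lever MA = effort arm / load arm = 9/1.5 = 6.
Wheel-and-axle MA = R/r = 60/10 = 6.
Combined ideal MA = 6 × 6 × 6 = 216.
Actual MA = 216 × 0.65 = 140.4.
Effort = load / actual MA = 9613 / 140.4 = 68.469 N.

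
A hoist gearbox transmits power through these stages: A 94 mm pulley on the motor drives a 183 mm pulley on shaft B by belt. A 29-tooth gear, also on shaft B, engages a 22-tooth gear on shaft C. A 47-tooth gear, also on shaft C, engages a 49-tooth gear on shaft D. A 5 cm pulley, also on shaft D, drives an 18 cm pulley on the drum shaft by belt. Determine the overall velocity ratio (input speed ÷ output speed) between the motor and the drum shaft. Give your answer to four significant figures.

Each stage contributes driven/driver: belt 183/94 = 1.9468, gear mesh 22/29 = 0.75862, gear mesh 49/47 = 1.0426, belt 18/5 = 3.6.
Overall: 1.9468 × 0.75862 × 1.0426 × 3.6 = 5.543.

5.543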